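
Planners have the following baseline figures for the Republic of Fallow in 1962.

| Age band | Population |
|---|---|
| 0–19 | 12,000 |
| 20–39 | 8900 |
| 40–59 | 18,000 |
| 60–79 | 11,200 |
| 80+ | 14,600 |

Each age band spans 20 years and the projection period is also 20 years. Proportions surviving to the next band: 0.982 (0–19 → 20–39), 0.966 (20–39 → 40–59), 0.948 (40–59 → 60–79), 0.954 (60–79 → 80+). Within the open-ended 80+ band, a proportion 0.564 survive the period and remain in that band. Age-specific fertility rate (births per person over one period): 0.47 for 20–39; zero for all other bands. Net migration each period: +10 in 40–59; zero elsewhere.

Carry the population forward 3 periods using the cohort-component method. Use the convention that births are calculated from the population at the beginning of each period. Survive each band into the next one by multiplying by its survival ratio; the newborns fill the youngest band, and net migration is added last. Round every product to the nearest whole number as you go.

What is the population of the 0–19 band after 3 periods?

Let band 1 be 0–19 through band 5 = 80+.
Period 1:
Births: 8900 × 0.47 = 4183
Band 2: 12000 × 0.982 = 11784
Band 3: 8900 × 0.966 = 8597
Band 4: 18000 × 0.948 = 17064
Band 5: 11200 × 0.954 + 14600 × 0.564 = 10685 + 8234 = 18919
Net migration: Band 3 + 10 → 8607
Population now: 0–19=4183, 20–39=11784, 40–59=8607, 60–79=17064, 80+=18919
Period 2:
Births: 11784 × 0.47 = 5538
Band 2: 4183 × 0.982 = 4108
Band 3: 11784 × 0.966 = 11383
Band 4: 8607 × 0.948 = 8159
Band 5: 17064 × 0.954 + 18919 × 0.564 = 16279 + 10670 = 26949
Net migration: Band 3 + 10 → 11393
Population now: 0–19=5538, 20–39=4108, 40–59=11393, 60–79=8159, 80+=26949
Period 3:
Births: 4108 × 0.47 = 1931
Band 2: 5538 × 0.982 = 5438
Band 3: 4108 × 0.966 = 3968
Band 4: 11393 × 0.948 = 10801
Band 5: 8159 × 0.954 + 26949 × 0.564 = 7784 + 15199 = 22983
Net migration: Band 3 + 10 → 3978
Population now: 0–19=1931, 20–39=5438, 40–59=3978, 60–79=10801, 80+=22983

1931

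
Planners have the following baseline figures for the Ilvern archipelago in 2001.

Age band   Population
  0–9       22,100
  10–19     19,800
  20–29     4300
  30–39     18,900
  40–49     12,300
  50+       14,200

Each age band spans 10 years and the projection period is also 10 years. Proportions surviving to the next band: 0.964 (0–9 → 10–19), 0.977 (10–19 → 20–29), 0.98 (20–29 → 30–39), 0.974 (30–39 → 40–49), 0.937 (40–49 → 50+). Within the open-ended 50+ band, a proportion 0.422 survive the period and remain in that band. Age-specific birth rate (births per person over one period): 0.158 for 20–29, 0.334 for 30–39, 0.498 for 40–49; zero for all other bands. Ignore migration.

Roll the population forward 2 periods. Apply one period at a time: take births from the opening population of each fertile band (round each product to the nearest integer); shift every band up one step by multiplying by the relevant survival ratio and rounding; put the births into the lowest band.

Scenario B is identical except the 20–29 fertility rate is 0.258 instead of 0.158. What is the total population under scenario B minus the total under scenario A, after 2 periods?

Period 1.
Births: 4300 × 0.158 = 679 ; 18900 × 0.334 = 6313 ; 12300 × 0.498 = 6125 → 13117
10–19: 22100 × 0.964 = 21304
20–29: 19800 × 0.977 = 19345
30–39: 4300 × 0.98 = 4214
40–49: 18900 × 0.974 = 18409
50+: 12300 × 0.937 + 14200 × 0.422 = 11525 + 5992 = 17517
End of period: [13117, 21304, 19345, 4214, 18409, 17517]
Period 2.
Births: 19345 × 0.158 = 3057 ; 4214 × 0.334 = 1407 ; 18409 × 0.498 = 9168 → 13632
10–19: 13117 × 0.964 = 12645
20–29: 21304 × 0.977 = 20814
30–39: 19345 × 0.98 = 18958
40–49: 4214 × 0.974 = 4104
50+: 18409 × 0.937 + 17517 × 0.422 = 17249 + 7392 = 24641
End of period: [13632, 12645, 20814, 18958, 4104, 24641]
Scenario A total after 2 periods: 94794
Scenario B projection —
Period 1.
Births: 4300 × 0.258 = 1109 ; 18900 × 0.334 = 6313 ; 12300 × 0.498 = 6125 → 13547
10–19: 22100 × 0.964 = 21304
20–29: 19800 × 0.977 = 19345
30–39: 4300 × 0.98 = 4214
40–49: 18900 × 0.974 = 18409
50+: 12300 × 0.937 + 14200 × 0.422 = 11525 + 5992 = 17517
End of period: [13547, 21304, 19345, 4214, 18409, 17517]
Period 2.
Births: 19345 × 0.258 = 4991 ; 4214 × 0.334 = 1407 ; 18409 × 0.498 = 9168 → 15566
10–19: 13547 × 0.964 = 13059
20–29: 21304 × 0.977 = 20814
30–39: 19345 × 0.98 = 18958
40–49: 4214 × 0.974 = 4104
50+: 18409 × 0.937 + 17517 × 0.422 = 17249 + 7392 = 24641
End of period: [15566, 13059, 20814, 18958, 4104, 24641]
Scenario B total after 2 periods: 97142
Difference B − A = 97142 − 94794 = 2348

2348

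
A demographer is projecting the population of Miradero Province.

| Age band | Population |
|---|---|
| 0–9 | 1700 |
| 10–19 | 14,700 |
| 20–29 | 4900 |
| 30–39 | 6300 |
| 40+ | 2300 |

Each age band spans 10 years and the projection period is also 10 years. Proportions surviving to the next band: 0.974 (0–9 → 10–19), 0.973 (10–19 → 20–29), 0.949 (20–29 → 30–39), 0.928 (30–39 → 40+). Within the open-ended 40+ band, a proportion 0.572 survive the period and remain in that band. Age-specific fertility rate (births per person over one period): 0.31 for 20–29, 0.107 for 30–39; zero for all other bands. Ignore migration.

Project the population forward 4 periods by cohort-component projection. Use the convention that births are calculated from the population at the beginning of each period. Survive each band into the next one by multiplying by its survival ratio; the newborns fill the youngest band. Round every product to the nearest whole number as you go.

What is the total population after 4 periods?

After projecting period 1:
Births: 4900 * 0.31 = 1519 ; 6300 * 0.107 = 674 — total 2193
10–19: 1700 * 0.974 = 1656
20–29: 14700 * 0.973 = 14303
30–39: 4900 * 0.949 = 4650
40+: 6300 * 0.928 + 2300 * 0.572 = 5846 + 1316 = 7162
→ [2193, 1656, 14303, 4650, 7162]
After projecting period 2:
Births: 14303 * 0.31 = 4434 ; 4650 * 0.107 = 498 — total 4932
10–19: 2193 * 0.974 = 2136
20–29: 1656 * 0.973 = 1611
30–39: 14303 * 0.949 = 13574
40+: 4650 * 0.928 + 7162 * 0.572 = 4315 + 4097 = 8412
→ [4932, 2136, 1611, 13574, 8412]
After projecting period 3:
Births: 1611 * 0.31 = 499 ; 13574 * 0.107 = 1452 — total 1951
10–19: 4932 * 0.974 = 4804
20–29: 2136 * 0.973 = 2078
30–39: 1611 * 0.949 = 1529
40+: 13574 * 0.928 + 8412 * 0.572 = 12597 + 4812 = 17409
→ [1951, 4804, 2078, 1529, 17409]
After projecting period 4:
Births: 2078 * 0.31 = 644 ; 1529 * 0.107 = 164 — total 808
10–19: 1951 * 0.974 = 1900
20–29: 4804 * 0.973 = 4674
30–39: 2078 * 0.949 = 1972
40+: 1529 * 0.928 + 17409 * 0.572 = 1419 + 9958 = 11377
→ [808, 1900, 4674, 1972, 11377]
Total after period 4: 808 + 1900 + 4674 + 1972 + 11377 = 20731

20731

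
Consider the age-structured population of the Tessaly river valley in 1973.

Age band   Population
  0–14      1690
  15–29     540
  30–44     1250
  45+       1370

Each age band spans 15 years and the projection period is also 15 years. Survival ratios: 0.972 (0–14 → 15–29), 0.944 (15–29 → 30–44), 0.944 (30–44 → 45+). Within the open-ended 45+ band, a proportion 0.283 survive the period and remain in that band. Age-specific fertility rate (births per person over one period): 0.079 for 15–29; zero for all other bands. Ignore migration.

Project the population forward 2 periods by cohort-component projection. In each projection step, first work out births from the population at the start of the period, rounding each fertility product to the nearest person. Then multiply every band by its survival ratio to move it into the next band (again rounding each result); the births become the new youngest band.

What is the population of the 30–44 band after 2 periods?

Call the bands 1 to 4, youngest first.
After projecting period 1:
Births: 540 × 0.079 = 43
Band 2: 1690 × 0.972 = 1643
Band 3: 540 × 0.944 = 510
Band 4: 1250 × 0.944 + 1370 × 0.283 = 1180 + 388 = 1568
→ [43, 1643, 510, 1568]
After projecting period 2:
Births: 1643 × 0.079 = 130
Band 2: 43 × 0.972 = 42
Band 3: 1643 × 0.944 = 1551
Band 4: 510 × 0.944 + 1568 × 0.283 = 481 + 444 = 925
→ [130, 42, 1551, 925]

1551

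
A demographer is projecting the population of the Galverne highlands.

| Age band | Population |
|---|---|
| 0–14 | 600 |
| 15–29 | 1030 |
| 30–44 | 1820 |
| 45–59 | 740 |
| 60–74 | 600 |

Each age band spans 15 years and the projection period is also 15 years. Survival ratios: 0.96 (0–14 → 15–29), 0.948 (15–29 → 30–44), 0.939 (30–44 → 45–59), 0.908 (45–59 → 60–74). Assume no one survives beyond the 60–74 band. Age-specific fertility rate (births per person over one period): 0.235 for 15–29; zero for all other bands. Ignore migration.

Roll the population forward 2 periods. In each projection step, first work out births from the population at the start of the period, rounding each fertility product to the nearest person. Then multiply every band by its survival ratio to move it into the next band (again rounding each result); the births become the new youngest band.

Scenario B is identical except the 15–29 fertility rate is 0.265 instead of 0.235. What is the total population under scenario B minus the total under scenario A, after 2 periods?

48

Numbering the bands 1..5 from youngest to oldest:
Period 1:
Births: 1030 * 0.235 = 242
Band 2: 600 * 0.96 = 576
Band 3: 1030 * 0.948 = 976
Band 4: 1820 * 0.939 = 1709
Band 5: 740 * 0.908 = 672
Population now: 0–14=242, 15–29=576, 30–44=976, 45–59=1709, 60–74=672
Period 2:
Births: 576 * 0.235 = 135
Band 2: 242 * 0.96 = 232
Band 3: 576 * 0.948 = 546
Band 4: 976 * 0.939 = 916
Band 5: 1709 * 0.908 = 1552
Population now: 0–14=135, 15–29=232, 30–44=546, 45–59=916, 60–74=1552
Scenario A total after 2 periods: 3381
Scenario B projection —
Period 1:
Births: 1030 * 0.265 = 273
Band 2: 600 * 0.96 = 576
Band 3: 1030 * 0.948 = 976
Band 4: 1820 * 0.939 = 1709
Band 5: 740 * 0.908 = 672
Population now: 0–14=273, 15–29=576, 30–44=976, 45–59=1709, 60–74=672
Period 2:
Births: 576 * 0.265 = 153
Band 2: 273 * 0.96 = 262
Band 3: 576 * 0.948 = 546
Band 4: 976 * 0.939 = 916
Band 5: 1709 * 0.908 = 1552
Population now: 0–14=153, 15–29=262, 30–44=546, 45–59=916, 60–74=1552
Scenario B total after 2 periods: 3429
Difference B − A = 3429 − 3381 = 48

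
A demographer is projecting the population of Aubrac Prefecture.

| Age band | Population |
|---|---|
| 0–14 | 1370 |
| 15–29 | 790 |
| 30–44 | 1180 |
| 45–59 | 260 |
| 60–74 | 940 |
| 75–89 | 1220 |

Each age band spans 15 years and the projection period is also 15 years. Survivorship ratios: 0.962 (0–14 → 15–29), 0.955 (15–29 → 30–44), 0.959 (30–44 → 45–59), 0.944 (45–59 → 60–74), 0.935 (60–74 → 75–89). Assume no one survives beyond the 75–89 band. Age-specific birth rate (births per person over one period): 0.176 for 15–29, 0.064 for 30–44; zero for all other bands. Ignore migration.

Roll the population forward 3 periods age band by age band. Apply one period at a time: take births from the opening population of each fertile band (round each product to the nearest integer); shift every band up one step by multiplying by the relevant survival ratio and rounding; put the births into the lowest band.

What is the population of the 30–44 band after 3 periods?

Let band 1 be 0–14 through band 6 = 75–89.
Period 1:
Births: 790 × 0.176 = 139 ; 1180 × 0.064 = 76 → 215
Band 2: 1370 × 0.962 = 1318
Band 3: 790 × 0.955 = 754
Band 4: 1180 × 0.959 = 1132
Band 5: 260 × 0.944 = 245
Band 6: 940 × 0.935 = 879
End of period: [215, 1318, 754, 1132, 245, 879]
Period 2:
Births: 1318 × 0.176 = 232 ; 754 × 0.064 = 48 → 280
Band 2: 215 × 0.962 = 207
Band 3: 1318 × 0.955 = 1259
Band 4: 754 × 0.959 = 723
Band 5: 1132 × 0.944 = 1069
Band 6: 245 × 0.935 = 229
End of period: [280, 207, 1259, 723, 1069, 229]
Period 3:
Births: 207 × 0.176 = 36 ; 1259 × 0.064 = 81 → 117
Band 2: 280 × 0.962 = 269
Band 3: 207 × 0.955 = 198
Band 4: 1259 × 0.959 = 1207
Band 5: 723 × 0.944 = 683
Band 6: 1069 × 0.935 = 1000
End of period: [117, 269, 198, 1207, 683, 1000]

198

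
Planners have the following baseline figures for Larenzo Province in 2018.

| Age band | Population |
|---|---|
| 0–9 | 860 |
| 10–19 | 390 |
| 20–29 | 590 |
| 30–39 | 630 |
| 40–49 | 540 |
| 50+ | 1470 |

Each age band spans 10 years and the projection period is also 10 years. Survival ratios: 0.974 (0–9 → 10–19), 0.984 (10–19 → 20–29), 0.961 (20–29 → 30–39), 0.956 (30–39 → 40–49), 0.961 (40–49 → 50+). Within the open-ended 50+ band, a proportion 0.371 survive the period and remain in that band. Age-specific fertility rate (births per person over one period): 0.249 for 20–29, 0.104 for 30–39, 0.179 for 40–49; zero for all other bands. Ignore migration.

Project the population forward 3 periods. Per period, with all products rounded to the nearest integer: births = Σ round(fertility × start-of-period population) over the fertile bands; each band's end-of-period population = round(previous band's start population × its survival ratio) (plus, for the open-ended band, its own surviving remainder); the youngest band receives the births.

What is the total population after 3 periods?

(Bands numbered youngest = 1 to oldest = 6.)
[period 1]
Births: 590 × 0.249 = 147, 630 × 0.104 = 66, 540 × 0.179 = 97 → total 310
Band 2: 860 × 0.974 = 838
Band 3: 390 × 0.984 = 384
Band 4: 590 × 0.961 = 567
Band 5: 630 × 0.956 = 602
Band 6: 540 × 0.961 + 1470 × 0.371 = 519 + 545 = 1064
Population now: 0–9=310, 10–19=838, 20–29=384, 30–39=567, 40–49=602, 50+=1064
[period 2]
Births: 384 × 0.249 = 96, 567 × 0.104 = 59, 602 × 0.179 = 108 → total 263
Band 2: 310 × 0.974 = 302
Band 3: 838 × 0.984 = 825
Band 4: 384 × 0.961 = 369
Band 5: 567 × 0.956 = 542
Band 6: 602 × 0.961 + 1064 × 0.371 = 579 + 395 = 974
Population now: 0–9=263, 10–19=302, 20–29=825, 30–39=369, 40–49=542, 50+=974
[period 3]
Births: 825 × 0.249 = 205, 369 × 0.104 = 38, 542 × 0.179 = 97 → total 340
Band 2: 263 × 0.974 = 256
Band 3: 302 × 0.984 = 297
Band 4: 825 × 0.961 = 793
Band 5: 369 × 0.956 = 353
Band 6: 542 × 0.961 + 974 × 0.371 = 521 + 361 = 882
Population now: 0–9=340, 10–19=256, 20–29=297, 30–39=793, 40–49=353, 50+=882
Total after period 3: 340 + 256 + 297 + 793 + 353 + 882 = 2921

2921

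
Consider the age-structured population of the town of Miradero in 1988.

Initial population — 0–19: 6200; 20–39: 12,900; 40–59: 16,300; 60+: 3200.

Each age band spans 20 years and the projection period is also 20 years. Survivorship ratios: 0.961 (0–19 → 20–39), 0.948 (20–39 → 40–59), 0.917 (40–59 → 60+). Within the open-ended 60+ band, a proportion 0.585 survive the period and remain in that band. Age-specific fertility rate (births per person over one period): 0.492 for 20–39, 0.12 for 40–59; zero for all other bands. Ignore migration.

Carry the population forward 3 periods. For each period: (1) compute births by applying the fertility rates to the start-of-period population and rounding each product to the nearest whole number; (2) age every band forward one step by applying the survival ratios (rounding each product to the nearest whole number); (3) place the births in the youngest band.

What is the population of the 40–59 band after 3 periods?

7564

Call the groups 1 to 4, youngest first.
After projecting period 1:
Births: 12900 * 0.492 = 6347, 16300 * 0.12 = 1956 — total 8303
Group 2: 6200 * 0.961 = 5958
Group 3: 12900 * 0.948 = 12229
Group 4: 16300 * 0.917 + 3200 * 0.585 = 14947 + 1872 = 16819
End of period: [8303, 5958, 12229, 16819]
After projecting period 2:
Births: 5958 * 0.492 = 2931, 12229 * 0.12 = 1467 — total 4398
Group 2: 8303 * 0.961 = 7979
Group 3: 5958 * 0.948 = 5648
Group 4: 12229 * 0.917 + 16819 * 0.585 = 11214 + 9839 = 21053
End of period: [4398, 7979, 5648, 21053]
After projecting period 3:
Births: 7979 * 0.492 = 3926, 5648 * 0.12 = 678 — total 4604
Group 2: 4398 * 0.961 = 4226
Group 3: 7979 * 0.948 = 7564
Group 4: 5648 * 0.917 + 21053 * 0.585 = 5179 + 12316 = 17495
End of period: [4604, 4226, 7564, 17495]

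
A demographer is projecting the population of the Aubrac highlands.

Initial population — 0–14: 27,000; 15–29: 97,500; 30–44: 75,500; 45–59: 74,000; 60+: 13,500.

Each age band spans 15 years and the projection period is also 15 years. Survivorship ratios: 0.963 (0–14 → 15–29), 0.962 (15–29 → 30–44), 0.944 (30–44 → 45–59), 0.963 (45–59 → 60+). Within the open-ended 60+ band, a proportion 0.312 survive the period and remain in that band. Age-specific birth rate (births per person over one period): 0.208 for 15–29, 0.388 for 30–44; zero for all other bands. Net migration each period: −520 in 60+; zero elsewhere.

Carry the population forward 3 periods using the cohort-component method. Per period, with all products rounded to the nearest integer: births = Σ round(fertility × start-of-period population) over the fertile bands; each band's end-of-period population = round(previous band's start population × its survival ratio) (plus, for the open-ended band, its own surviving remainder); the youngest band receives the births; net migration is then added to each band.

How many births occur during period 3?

Let band 1 be 0–14 through band 5 = 60+.
Period 1.
Births: 97500 * 0.208 = 20280, 75500 * 0.388 = 29294 → total 49574
Band 2: 27000 * 0.963 = 26001
Band 3: 97500 * 0.962 = 93795
Band 4: 75500 * 0.944 = 71272
Band 5: 74000 * 0.963 + 13500 * 0.312 = 71262 + 4212 = 75474
Net migration: Band 5 − 520 → 74954
End of period: [49574, 26001, 93795, 71272, 74954]
Period 2.
Births: 26001 * 0.208 = 5408, 93795 * 0.388 = 36392 → total 41800
Band 2: 49574 * 0.963 = 47740
Band 3: 26001 * 0.962 = 25013
Band 4: 93795 * 0.944 = 88542
Band 5: 71272 * 0.963 + 74954 * 0.312 = 68635 + 23386 = 92021
Net migration: Band 5 − 520 → 91501
End of period: [41800, 47740, 25013, 88542, 91501]
Period 3.
Births: 47740 * 0.208 = 9930, 25013 * 0.388 = 9705 → total 19635
Band 2: 41800 * 0.963 = 40253
Band 3: 47740 * 0.962 = 45926
Band 4: 25013 * 0.944 = 23612
Band 5: 88542 * 0.963 + 91501 * 0.312 = 85266 + 28548 = 113814
Net migration: Band 5 − 520 → 113294
End of period: [19635, 40253, 45926, 23612, 113294]

19635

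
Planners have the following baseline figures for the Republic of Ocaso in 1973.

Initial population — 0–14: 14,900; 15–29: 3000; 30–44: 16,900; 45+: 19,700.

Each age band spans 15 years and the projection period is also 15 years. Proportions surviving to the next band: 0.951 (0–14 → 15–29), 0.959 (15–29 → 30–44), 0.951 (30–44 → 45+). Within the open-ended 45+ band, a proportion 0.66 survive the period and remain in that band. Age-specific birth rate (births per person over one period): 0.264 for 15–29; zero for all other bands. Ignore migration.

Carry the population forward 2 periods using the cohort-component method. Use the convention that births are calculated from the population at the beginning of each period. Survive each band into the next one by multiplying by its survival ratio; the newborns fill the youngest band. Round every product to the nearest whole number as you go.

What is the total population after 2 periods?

40008

Let band 1 be 0–14 through band 4 = 45+.
After projecting period 1:
Births: 3000 × 0.264 = 792
Band 2: 14900 × 0.951 = 14170
Band 3: 3000 × 0.959 = 2877
Band 4: 16900 × 0.951 + 19700 × 0.66 = 16072 + 13002 = 29074
→ [792, 14170, 2877, 29074]
After projecting period 2:
Births: 14170 × 0.264 = 3741
Band 2: 792 × 0.951 = 753
Band 3: 14170 × 0.959 = 13589
Band 4: 2877 × 0.951 + 29074 × 0.66 = 2736 + 19189 = 21925
→ [3741, 753, 13589, 21925]
Total after period 2: 3741 + 753 + 13589 + 21925 = 40008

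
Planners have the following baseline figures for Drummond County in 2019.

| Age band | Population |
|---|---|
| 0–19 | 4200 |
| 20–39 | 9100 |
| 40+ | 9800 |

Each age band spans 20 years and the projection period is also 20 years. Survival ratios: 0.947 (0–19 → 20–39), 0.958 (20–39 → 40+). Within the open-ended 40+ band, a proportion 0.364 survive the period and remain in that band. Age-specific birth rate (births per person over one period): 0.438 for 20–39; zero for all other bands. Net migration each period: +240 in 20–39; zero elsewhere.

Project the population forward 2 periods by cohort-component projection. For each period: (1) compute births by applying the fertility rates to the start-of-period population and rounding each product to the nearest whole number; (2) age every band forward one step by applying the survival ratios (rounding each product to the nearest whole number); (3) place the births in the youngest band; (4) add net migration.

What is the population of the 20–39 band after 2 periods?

4015

[period 1]
Births: 9100 * 0.438 = 3986
20–39: 4200 * 0.947 = 3977
40+: 9100 * 0.958 + 9800 * 0.364 = 8718 + 3567 = 12285
Net migration: 20–39 + 240 → 4217
→ [3986, 4217, 12285]
[period 2]
Births: 4217 * 0.438 = 1847
20–39: 3986 * 0.947 = 3775
40+: 4217 * 0.958 + 12285 * 0.364 = 4040 + 4472 = 8512
Net migration: 20–39 + 240 → 4015
→ [1847, 4015, 8512]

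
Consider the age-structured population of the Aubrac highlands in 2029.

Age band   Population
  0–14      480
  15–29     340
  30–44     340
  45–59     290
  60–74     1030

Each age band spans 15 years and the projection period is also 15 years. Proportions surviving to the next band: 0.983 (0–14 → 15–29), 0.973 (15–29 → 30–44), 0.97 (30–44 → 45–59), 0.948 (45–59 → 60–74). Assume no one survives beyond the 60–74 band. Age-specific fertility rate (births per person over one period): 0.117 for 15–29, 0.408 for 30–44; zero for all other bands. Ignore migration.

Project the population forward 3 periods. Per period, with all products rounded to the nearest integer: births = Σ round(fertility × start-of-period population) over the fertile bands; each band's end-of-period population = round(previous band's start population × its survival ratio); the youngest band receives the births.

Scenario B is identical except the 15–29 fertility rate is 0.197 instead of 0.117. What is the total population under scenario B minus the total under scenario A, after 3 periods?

82

(Groups numbered youngest = 1 to oldest = 5.)
Period 1.
Births: 340 × 0.117 = 40 ; 340 × 0.408 = 139 → total 179
Group 2: 480 × 0.983 = 472
Group 3: 340 × 0.973 = 331
Group 4: 340 × 0.97 = 330
Group 5: 290 × 0.948 = 275
→ [179, 472, 331, 330, 275]
Period 2.
Births: 472 × 0.117 = 55 ; 331 × 0.408 = 135 → total 190
Group 2: 179 × 0.983 = 176
Group 3: 472 × 0.973 = 459
Group 4: 331 × 0.97 = 321
Group 5: 330 × 0.948 = 313
→ [190, 176, 459, 321, 313]
Period 3.
Births: 176 × 0.117 = 21 ; 459 × 0.408 = 187 → total 208
Group 2: 190 × 0.983 = 187
Group 3: 176 × 0.973 = 171
Group 4: 459 × 0.97 = 445
Group 5: 321 × 0.948 = 304
→ [208, 187, 171, 445, 304]
Scenario A total after 3 periods: 1315
Scenario B projection —
Period 1.
Births: 340 × 0.197 = 67 ; 340 × 0.408 = 139 → total 206
Group 2: 480 × 0.983 = 472
Group 3: 340 × 0.973 = 331
Group 4: 340 × 0.97 = 330
Group 5: 290 × 0.948 = 275
→ [206, 472, 331, 330, 275]
Period 2.
Births: 472 × 0.197 = 93 ; 331 × 0.408 = 135 → total 228
Group 2: 206 × 0.983 = 202
Group 3: 472 × 0.973 = 459
Group 4: 331 × 0.97 = 321
Group 5: 330 × 0.948 = 313
→ [228, 202, 459, 321, 313]
Period 3.
Births: 202 × 0.197 = 40 ; 459 × 0.408 = 187 → total 227
Group 2: 228 × 0.983 = 224
Group 3: 202 × 0.973 = 197
Group 4: 459 × 0.97 = 445
Group 5: 321 × 0.948 = 304
→ [227, 224, 197, 445, 304]
Scenario B total after 3 periods: 1397
Difference B − A = 1397 − 1315 = 82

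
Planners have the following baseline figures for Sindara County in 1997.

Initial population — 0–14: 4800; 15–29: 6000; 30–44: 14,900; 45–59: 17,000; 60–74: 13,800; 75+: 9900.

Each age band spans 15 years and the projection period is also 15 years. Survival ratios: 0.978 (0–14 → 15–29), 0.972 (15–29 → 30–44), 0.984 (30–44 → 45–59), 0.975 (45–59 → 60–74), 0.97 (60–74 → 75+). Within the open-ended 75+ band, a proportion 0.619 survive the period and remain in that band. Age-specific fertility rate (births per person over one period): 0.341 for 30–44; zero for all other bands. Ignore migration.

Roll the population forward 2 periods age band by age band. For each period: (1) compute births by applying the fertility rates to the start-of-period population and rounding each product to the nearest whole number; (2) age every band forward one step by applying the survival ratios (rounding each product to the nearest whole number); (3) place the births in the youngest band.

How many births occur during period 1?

— Period 1 —
Births: 14900 * 0.341 = 5081
15–29: 4800 * 0.978 = 4694
30–44: 6000 * 0.972 = 5832
45–59: 14900 * 0.984 = 14662
60–74: 17000 * 0.975 = 16575
75+: 13800 * 0.97 + 9900 * 0.619 = 13386 + 6128 = 19514
End of period: [5081, 4694, 5832, 14662, 16575, 19514]

5081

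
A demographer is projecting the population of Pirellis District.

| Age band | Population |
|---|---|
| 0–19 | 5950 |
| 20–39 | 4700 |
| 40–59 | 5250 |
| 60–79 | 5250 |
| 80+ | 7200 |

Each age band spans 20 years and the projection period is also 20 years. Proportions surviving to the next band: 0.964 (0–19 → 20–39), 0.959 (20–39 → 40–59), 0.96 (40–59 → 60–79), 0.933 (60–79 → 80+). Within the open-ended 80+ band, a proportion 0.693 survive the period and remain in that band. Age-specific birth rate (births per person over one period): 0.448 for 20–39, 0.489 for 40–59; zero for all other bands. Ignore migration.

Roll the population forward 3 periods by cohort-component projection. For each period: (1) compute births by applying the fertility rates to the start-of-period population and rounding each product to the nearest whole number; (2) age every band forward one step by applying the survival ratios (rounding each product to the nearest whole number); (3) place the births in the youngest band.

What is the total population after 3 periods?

30955

Let band 1 be 0–19 through band 5 = 80+.
Period 1:
Births: 4700 × 0.448 = 2106 ; 5250 × 0.489 = 2567 — total 4673
Band 2: 5950 × 0.964 = 5736
Band 3: 4700 × 0.959 = 4507
Band 4: 5250 × 0.96 = 5040
Band 5: 5250 × 0.933 + 7200 × 0.693 = 4898 + 4990 = 9888
→ [4673, 5736, 4507, 5040, 9888]
Period 2:
Births: 5736 × 0.448 = 2570 ; 4507 × 0.489 = 2204 — total 4774
Band 2: 4673 × 0.964 = 4505
Band 3: 5736 × 0.959 = 5501
Band 4: 4507 × 0.96 = 4327
Band 5: 5040 × 0.933 + 9888 × 0.693 = 4702 + 6852 = 11554
→ [4774, 4505, 5501, 4327, 11554]
Period 3:
Births: 4505 × 0.448 = 2018 ; 5501 × 0.489 = 2690 — total 4708
Band 2: 4774 × 0.964 = 4602
Band 3: 4505 × 0.959 = 4320
Band 4: 5501 × 0.96 = 5281
Band 5: 4327 × 0.933 + 11554 × 0.693 = 4037 + 8007 = 12044
→ [4708, 4602, 4320, 5281, 12044]
Total after period 3: 4708 + 4602 + 4320 + 5281 + 12044 = 30955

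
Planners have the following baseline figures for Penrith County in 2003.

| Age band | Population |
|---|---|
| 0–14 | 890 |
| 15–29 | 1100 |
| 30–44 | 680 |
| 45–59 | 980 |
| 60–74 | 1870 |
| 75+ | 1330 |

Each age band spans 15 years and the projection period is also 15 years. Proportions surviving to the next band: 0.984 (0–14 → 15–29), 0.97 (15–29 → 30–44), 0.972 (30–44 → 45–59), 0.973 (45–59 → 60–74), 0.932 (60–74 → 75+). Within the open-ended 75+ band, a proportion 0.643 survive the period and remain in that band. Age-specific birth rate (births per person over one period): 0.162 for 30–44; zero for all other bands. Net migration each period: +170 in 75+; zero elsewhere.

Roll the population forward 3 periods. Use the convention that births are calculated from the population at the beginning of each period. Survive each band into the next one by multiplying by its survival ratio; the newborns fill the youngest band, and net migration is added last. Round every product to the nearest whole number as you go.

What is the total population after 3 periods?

4842

Call the bands 1 to 6, youngest first.
[period 1]
Births: 680 * 0.162 = 110
Band 2: 890 * 0.984 = 876
Band 3: 1100 * 0.97 = 1067
Band 4: 680 * 0.972 = 661
Band 5: 980 * 0.973 = 954
Band 6: 1870 * 0.932 + 1330 * 0.643 = 1743 + 855 = 2598
Net migration: Band 6 + 170 → 2768
End of period: [110, 876, 1067, 661, 954, 2768]
[period 2]
Births: 1067 * 0.162 = 173
Band 2: 110 * 0.984 = 108
Band 3: 876 * 0.97 = 850
Band 4: 1067 * 0.972 = 1037
Band 5: 661 * 0.973 = 643
Band 6: 954 * 0.932 + 2768 * 0.643 = 889 + 1780 = 2669
Net migration: Band 6 + 170 → 2839
End of period: [173, 108, 850, 1037, 643, 2839]
[period 3]
Births: 850 * 0.162 = 138
Band 2: 173 * 0.984 = 170
Band 3: 108 * 0.97 = 105
Band 4: 850 * 0.972 = 826
Band 5: 1037 * 0.973 = 1009
Band 6: 643 * 0.932 + 2839 * 0.643 = 599 + 1825 = 2424
Net migration: Band 6 + 170 → 2594
End of period: [138, 170, 105, 826, 1009, 2594]
Total after period 3: 138 + 170 + 105 + 826 + 1009 + 2594 = 4842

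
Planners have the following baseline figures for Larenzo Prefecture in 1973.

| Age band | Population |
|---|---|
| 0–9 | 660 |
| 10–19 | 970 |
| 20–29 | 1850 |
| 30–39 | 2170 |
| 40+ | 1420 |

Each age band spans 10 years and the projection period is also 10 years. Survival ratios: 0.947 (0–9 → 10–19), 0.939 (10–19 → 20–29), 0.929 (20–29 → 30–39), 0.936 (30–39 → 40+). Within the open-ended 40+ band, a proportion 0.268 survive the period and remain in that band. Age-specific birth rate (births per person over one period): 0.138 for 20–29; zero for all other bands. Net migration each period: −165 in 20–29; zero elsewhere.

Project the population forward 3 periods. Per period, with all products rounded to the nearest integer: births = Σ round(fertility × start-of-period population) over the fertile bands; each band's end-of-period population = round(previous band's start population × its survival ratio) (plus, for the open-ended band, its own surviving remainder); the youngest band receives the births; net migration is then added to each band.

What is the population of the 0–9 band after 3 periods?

Call the groups 1 to 5, youngest first.
— Period 1 —
Births: 1850 × 0.138 = 255
Group 2: 660 × 0.947 = 625
Group 3: 970 × 0.939 = 911
Group 4: 1850 × 0.929 = 1719
Group 5: 2170 × 0.936 + 1420 × 0.268 = 2031 + 381 = 2412
Net migration: Group 3 − 165 → 746
Population now: 0–9=255, 10–19=625, 20–29=746, 30–39=1719, 40+=2412
— Period 2 —
Births: 746 × 0.138 = 103
Group 2: 255 × 0.947 = 241
Group 3: 625 × 0.939 = 587
Group 4: 746 × 0.929 = 693
Group 5: 1719 × 0.936 + 2412 × 0.268 = 1609 + 646 = 2255
Net migration: Group 3 − 165 → 422
Population now: 0–9=103, 10–19=241, 20–29=422, 30–39=693, 40+=2255
— Period 3 —
Births: 422 × 0.138 = 58
Group 2: 103 × 0.947 = 98
Group 3: 241 × 0.939 = 226
Group 4: 422 × 0.929 = 392
Group 5: 693 × 0.936 + 2255 × 0.268 = 649 + 604 = 1253
Net migration: Group 3 − 165 → 61
Population now: 0–9=58, 10–19=98, 20–29=61, 30–39=392, 40+=1253

58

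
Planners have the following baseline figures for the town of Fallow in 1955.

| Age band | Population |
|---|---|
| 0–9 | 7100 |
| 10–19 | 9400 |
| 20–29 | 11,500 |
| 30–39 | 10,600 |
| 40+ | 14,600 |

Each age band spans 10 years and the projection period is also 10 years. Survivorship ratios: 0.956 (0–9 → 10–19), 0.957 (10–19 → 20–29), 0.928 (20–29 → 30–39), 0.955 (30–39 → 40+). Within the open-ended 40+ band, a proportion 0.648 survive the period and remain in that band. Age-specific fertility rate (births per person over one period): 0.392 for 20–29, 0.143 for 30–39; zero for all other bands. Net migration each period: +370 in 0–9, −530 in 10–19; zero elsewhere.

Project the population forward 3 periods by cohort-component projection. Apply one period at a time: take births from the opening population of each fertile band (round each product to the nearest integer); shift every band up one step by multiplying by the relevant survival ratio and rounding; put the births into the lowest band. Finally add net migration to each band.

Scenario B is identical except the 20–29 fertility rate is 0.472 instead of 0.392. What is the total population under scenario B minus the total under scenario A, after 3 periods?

Let band 1 be 0–9 through band 5 = 40+.
— Period 1 —
Births: 11500 × 0.392 = 4508 ; 10600 × 0.143 = 1516 → 6024
Band 2: 7100 × 0.956 = 6788
Band 3: 9400 × 0.957 = 8996
Band 4: 11500 × 0.928 = 10672
Band 5: 10600 × 0.955 + 14600 × 0.648 = 10123 + 9461 = 19584
Net migration: Band 1 + 370 → 6394; Band 2 − 530 → 6258
Population now: 0–9=6394, 10–19=6258, 20–29=8996, 30–39=10672, 40+=19584
— Period 2 —
Births: 8996 × 0.392 = 3526 ; 10672 × 0.143 = 1526 → 5052
Band 2: 6394 × 0.956 = 6113
Band 3: 6258 × 0.957 = 5989
Band 4: 8996 × 0.928 = 8348
Band 5: 10672 × 0.955 + 19584 × 0.648 = 10192 + 12690 = 22882
Net migration: Band 1 + 370 → 5422; Band 2 − 530 → 5583
Population now: 0–9=5422, 10–19=5583, 20–29=5989, 30–39=8348, 40+=22882
— Period 3 —
Births: 5989 × 0.392 = 2348 ; 8348 × 0.143 = 1194 → 3542
Band 2: 5422 × 0.956 = 5183
Band 3: 5583 × 0.957 = 5343
Band 4: 5989 × 0.928 = 5558
Band 5: 8348 × 0.955 + 22882 × 0.648 = 7972 + 14828 = 22800
Net migration: Band 1 + 370 → 3912; Band 2 − 530 → 4653
Population now: 0–9=3912, 10–19=4653, 20–29=5343, 30–39=5558, 40+=22800
Scenario A total after 3 periods: 42266
Scenario B projection —
— Period 1 —
Births: 11500 × 0.472 = 5428 ; 10600 × 0.143 = 1516 → 6944
Band 2: 7100 × 0.956 = 6788
Band 3: 9400 × 0.957 = 8996
Band 4: 11500 × 0.928 = 10672
Band 5: 10600 × 0.955 + 14600 × 0.648 = 10123 + 9461 = 19584
Net migration: Band 1 + 370 → 7314; Band 2 − 530 → 6258
Population now: 0–9=7314, 10–19=6258, 20–29=8996, 30–39=10672, 40+=19584
— Period 2 —
Births: 8996 × 0.472 = 4246 ; 10672 × 0.143 = 1526 → 5772
Band 2: 7314 × 0.956 = 6992
Band 3: 6258 × 0.957 = 5989
Band 4: 8996 × 0.928 = 8348
Band 5: 10672 × 0.955 + 19584 × 0.648 = 10192 + 12690 = 22882
Net migration: Band 1 + 370 → 6142; Band 2 − 530 → 6462
Population now: 0–9=6142, 10–19=6462, 20–29=5989, 30–39=8348, 40+=22882
— Period 3 —
Births: 5989 × 0.472 = 2827 ; 8348 × 0.143 = 1194 → 4021
Band 2: 6142 × 0.956 = 5872
Band 3: 6462 × 0.957 = 6184
Band 4: 5989 × 0.928 = 5558
Band 5: 8348 × 0.955 + 22882 × 0.648 = 7972 + 14828 = 22800
Net migration: Band 1 + 370 → 4391; Band 2 − 530 → 5342
Population now: 0–9=4391, 10–19=5342, 20–29=6184, 30–39=5558, 40+=22800
Scenario B total after 3 periods: 44275
Difference B − A = 44275 − 42266 = 2009

2009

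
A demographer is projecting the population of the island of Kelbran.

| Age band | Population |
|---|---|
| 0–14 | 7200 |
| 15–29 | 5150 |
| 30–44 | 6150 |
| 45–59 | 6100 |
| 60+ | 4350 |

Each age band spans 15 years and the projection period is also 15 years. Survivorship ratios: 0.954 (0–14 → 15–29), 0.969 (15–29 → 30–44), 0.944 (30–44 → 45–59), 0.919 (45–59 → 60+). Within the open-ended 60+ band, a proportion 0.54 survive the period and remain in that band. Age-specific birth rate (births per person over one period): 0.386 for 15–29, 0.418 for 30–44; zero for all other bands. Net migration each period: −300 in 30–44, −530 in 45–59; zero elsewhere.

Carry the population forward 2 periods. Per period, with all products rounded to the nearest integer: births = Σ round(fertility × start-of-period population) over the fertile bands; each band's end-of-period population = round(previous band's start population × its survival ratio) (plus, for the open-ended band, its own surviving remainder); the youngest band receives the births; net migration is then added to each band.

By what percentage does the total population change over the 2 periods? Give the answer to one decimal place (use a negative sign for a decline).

[period 1]
Births: 5150 × 0.386 = 1988  |  6150 × 0.418 = 2571 — total 4559
15–29: 7200 × 0.954 = 6869
30–44: 5150 × 0.969 = 4990
45–59: 6150 × 0.944 = 5806
60+: 6100 × 0.919 + 4350 × 0.54 = 5606 + 2349 = 7955
Net migration: 30–44 − 300 → 4690; 45–59 − 530 → 5276
End of period: [4559, 6869, 4690, 5276, 7955]
[period 2]
Births: 6869 × 0.386 = 2651  |  4690 × 0.418 = 1960 — total 4611
15–29: 4559 × 0.954 = 4349
30–44: 6869 × 0.969 = 6656
45–59: 4690 × 0.944 = 4427
60+: 5276 × 0.919 + 7955 × 0.54 = 4849 + 4296 = 9145
Net migration: 30–44 − 300 → 6356; 45–59 − 530 → 3897
End of period: [4611, 4349, 6356, 3897, 9145]
Total: 28950 → 28358; change = -592; percentage change = -2.0%

-2.0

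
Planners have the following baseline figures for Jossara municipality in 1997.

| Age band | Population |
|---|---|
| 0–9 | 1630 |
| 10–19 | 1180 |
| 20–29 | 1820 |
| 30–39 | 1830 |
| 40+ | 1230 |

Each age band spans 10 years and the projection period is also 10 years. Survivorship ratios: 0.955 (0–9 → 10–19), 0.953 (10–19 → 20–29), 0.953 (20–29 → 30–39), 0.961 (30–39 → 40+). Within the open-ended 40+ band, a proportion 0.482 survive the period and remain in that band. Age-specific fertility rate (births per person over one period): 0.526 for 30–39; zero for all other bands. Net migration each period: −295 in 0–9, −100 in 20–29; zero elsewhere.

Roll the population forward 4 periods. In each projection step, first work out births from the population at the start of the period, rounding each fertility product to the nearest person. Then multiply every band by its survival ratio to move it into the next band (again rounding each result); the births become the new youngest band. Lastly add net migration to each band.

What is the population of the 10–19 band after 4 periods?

Period 1.
Births: 1830 × 0.526 = 963
10–19: 1630 × 0.955 = 1557
20–29: 1180 × 0.953 = 1125
30–39: 1820 × 0.953 = 1734
40+: 1830 × 0.961 + 1230 × 0.482 = 1759 + 593 = 2352
Net migration: 0–9 − 295 → 668; 20–29 − 100 → 1025
→ [668, 1557, 1025, 1734, 2352]
Period 2.
Births: 1734 × 0.526 = 912
10–19: 668 × 0.955 = 638
20–29: 1557 × 0.953 = 1484
30–39: 1025 × 0.953 = 977
40+: 1734 × 0.961 + 2352 × 0.482 = 1666 + 1134 = 2800
Net migration: 0–9 − 295 → 617; 20–29 − 100 → 1384
→ [617, 638, 1384, 977, 2800]
Period 3.
Births: 977 × 0.526 = 514
10–19: 617 × 0.955 = 589
20–29: 638 × 0.953 = 608
30–39: 1384 × 0.953 = 1319
40+: 977 × 0.961 + 2800 × 0.482 = 939 + 1350 = 2289
Net migration: 0–9 − 295 → 219; 20–29 − 100 → 508
→ [219, 589, 508, 1319, 2289]
Period 4.
Births: 1319 × 0.526 = 694
10–19: 219 × 0.955 = 209
20–29: 589 × 0.953 = 561
30–39: 508 × 0.953 = 484
40+: 1319 × 0.961 + 2289 × 0.482 = 1268 + 1103 = 2371
Net migration: 0–9 − 295 → 399; 20–29 − 100 → 461
→ [399, 209, 461, 484, 2371]

209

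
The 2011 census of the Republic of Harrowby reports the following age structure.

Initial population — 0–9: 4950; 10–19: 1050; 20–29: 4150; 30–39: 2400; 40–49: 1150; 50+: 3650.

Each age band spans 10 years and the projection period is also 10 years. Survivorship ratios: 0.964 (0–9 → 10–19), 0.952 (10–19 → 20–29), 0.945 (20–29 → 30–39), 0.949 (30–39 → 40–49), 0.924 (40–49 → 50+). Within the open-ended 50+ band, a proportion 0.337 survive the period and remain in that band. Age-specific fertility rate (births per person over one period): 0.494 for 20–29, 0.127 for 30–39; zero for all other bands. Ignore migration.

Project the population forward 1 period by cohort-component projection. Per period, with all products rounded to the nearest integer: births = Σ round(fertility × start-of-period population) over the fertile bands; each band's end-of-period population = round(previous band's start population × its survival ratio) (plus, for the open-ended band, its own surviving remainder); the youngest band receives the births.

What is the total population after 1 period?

(Groups numbered youngest = 1 to oldest = 6.)
Period 1.
Births: 4150 * 0.494 = 2050 ; 2400 * 0.127 = 305 ⇒ total 2355
Group 2: 4950 * 0.964 = 4772
Group 3: 1050 * 0.952 = 1000
Group 4: 4150 * 0.945 = 3922
Group 5: 2400 * 0.949 = 2278
Group 6: 1150 * 0.924 + 3650 * 0.337 = 1063 + 1230 = 2293
End of period: [2355, 4772, 1000, 3922, 2278, 2293]
Total after period 1: 2355 + 4772 + 1000 + 3922 + 2278 + 2293 = 16620

16620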